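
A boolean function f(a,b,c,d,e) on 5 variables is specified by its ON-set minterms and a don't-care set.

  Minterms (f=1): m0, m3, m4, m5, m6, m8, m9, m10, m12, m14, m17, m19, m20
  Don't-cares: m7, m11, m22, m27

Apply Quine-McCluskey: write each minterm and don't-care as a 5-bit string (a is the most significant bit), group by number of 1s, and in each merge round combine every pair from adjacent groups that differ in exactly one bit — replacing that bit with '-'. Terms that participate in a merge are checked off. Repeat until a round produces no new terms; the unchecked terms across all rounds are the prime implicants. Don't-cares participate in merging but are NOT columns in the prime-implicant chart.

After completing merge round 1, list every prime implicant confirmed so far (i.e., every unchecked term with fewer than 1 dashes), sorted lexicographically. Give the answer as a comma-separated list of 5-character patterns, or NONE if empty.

NONE

size-2^0 implicants → 00000(✓)  00011(✓)  00100(✓)  00101(✓)  00110(✓)  00111(✓)  01000(✓)  01001(✓)  01010(✓)  01011(✓)  01100(✓)  01110(✓)  10001(✓)  10011(✓)  10100(✓)  10110(✓)  11011(✓)
size-2^1 implicants → -0011(✓)  -0100(✓)  -0110(✓)  -1011(✓)  0-000(✓)  0-011(✓)  0-100(✓)  0-110(✓)  00-00(✓)  00-11  001-0(✓)  001-1(✓)  0010-(✓)  0011-(✓)  01-00(✓)  01-10(✓)  010-0(✓)  010-1(✓)  0100-(✓)  0101-(✓)  011-0(✓)  1-011(✓)  100-1  101-0(✓)
size-2^2 implicants → --011  -01-0  0--00  0-1-0  001--  01--0  010--
Unchecked terms (primes): --011, -01-0, 0--00, 0-1-0, 00-11, 001--, 01--0, 010--, 100-1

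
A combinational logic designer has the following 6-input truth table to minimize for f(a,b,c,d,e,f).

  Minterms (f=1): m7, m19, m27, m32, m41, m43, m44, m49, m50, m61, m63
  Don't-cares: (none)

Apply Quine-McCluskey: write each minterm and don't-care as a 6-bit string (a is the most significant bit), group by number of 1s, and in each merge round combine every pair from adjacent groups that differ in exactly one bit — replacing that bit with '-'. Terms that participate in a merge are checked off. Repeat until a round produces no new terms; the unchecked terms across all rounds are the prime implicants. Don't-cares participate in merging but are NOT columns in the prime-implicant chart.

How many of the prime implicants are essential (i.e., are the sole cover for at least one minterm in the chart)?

8

[col 0] 000111, 010011*, 011011*, 100000, 101001*, 101011*, 101100, 110001, 110010, 111101*, 111111*
[col 1] 01-011, 1010-1, 1111-1
Prime implicants: 000111, 01-011, 100000, 1010-1, 101100, 110001, 110010, 1111-1
PI chart (minterm → PIs covering it):
  7 | 000111  (sole → essential)
  19 | 01-011  (sole → essential)
  27 | 01-011  (sole → essential)
  32 | 100000  (sole → essential)
  41 | 1010-1  (sole → essential)
  43 | 1010-1  (sole → essential)
  44 | 101100  (sole → essential)
  49 | 110001  (sole → essential)
  50 | 110010  (sole → essential)
  61 | 1111-1  (sole → essential)
  63 | 1111-1  (sole → essential)
Essential prime implicants: 000111, 01-011, 100000, 1010-1, 101100, 110001, 110010, 1111-1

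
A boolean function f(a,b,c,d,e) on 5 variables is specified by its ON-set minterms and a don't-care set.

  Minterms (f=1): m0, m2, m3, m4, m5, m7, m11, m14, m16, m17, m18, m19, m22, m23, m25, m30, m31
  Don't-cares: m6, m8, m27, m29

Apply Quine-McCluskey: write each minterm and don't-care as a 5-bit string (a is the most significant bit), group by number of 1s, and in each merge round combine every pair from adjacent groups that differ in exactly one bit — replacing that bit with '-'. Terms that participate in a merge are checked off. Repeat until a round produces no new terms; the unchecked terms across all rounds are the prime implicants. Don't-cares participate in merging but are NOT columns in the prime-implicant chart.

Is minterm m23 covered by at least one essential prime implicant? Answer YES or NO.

NO

[col 0] 00000*, 00010*, 00011*, 00100*, 00101*, 00110*, 00111*, 01000*, 01011*, 01110*, 10000*, 10001*, 10010*, 10011*, 10110*, 10111*, 11001*, 11011*, 11101*, 11110*, 11111*
[col 1] -0000*, -0010*, -0011*, -0110*, -0111*, -1011*, -1110*, 0-000, 0-011*, 0-110*, 00-00*, 00-10*, 00-11*, 000-0*, 0001-*, 001-0*, 001-1*, 0010-*, 0011-*, 1-001*, 1-011*, 1-110*, 1-111*, 10-10*, 10-11*, 100-0*, 100-1*, 1000-*, 1001-*, 1011-*, 11-01*, 11-11*, 110-1*, 111-1*, 1111-*
[col 2] --011, --110, -0-10*, -0-11*, -00-0, -001-*, -011-*, 00--0, 00-1-*, 001--, 1--11, 1-0-1, 1-11-, 10-1-*, 100--, 11--1
[col 3] -0-1-
Prime implicants: --011, --110, -0-1-, -00-0, 0-000, 00--0, 001--, 1--11, 1-0-1, 1-11-, 100--, 11--1
PI chart (minterm → PIs covering it):
  0 | -00-0,0-000,00--0
  2 | -0-1-,-00-0,00--0
  3 | --011,-0-1-
  4 | 00--0,001--
  5 | 001--  (sole → essential)
  7 | -0-1-,001--
  11 | --011  (sole → essential)
  14 | --110  (sole → essential)
  16 | -00-0,100--
  17 | 1-0-1,100--
  18 | -0-1-,-00-0,100--
  19 | --011,-0-1-,1--11,1-0-1,100--
  22 | --110,-0-1-,1-11-
  23 | -0-1-,1--11,1-11-
  25 | 1-0-1,11--1
  30 | --110,1-11-
  31 | 1--11,1-11-,11--1
Essential prime implicants: --011, --110, 001--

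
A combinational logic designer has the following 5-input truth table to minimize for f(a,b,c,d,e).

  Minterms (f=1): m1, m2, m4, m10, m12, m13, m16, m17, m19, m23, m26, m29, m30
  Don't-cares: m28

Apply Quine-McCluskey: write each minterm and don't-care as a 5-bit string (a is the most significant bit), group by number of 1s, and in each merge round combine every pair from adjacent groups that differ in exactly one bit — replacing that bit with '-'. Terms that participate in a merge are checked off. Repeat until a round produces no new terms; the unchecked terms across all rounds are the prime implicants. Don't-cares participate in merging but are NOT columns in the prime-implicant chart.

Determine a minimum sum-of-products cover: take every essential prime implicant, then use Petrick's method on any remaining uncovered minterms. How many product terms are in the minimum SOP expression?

7

Round 0: 00001✓ 00010✓ 00100✓ 01010✓ 01100✓ 01101✓ 10000✓ 10001✓ 10011✓ 10111✓ 11010✓ 11100✓ 11101✓ 11110✓
Round 1: -0001 -1010 -1100✓ -1101✓ 0-010 0-100 0110-✓ 10-11 100-1 1000- 11-10 111-0 1110-✓
Round 2: -110-
PIs = {-0001, -1010, -110-, 0-010, 0-100, 10-11, 100-1, 1000-, 11-10, 111-0}
Coverage chart:
  m1: -0001 ←essential
  m2: 0-010 ←essential
  m4: 0-100 ←essential
  m10: -1010,0-010
  m12: -110-,0-100
  m13: -110- ←essential
  m16: 1000- ←essential
  m17: -0001,100-1,1000-
  m19: 10-11,100-1
  m23: 10-11 ←essential
  m26: -1010,11-10
  m29: -110- ←essential
  m30: 11-10,111-0
Essential: -0001, -110-, 0-010, 0-100, 10-11, 1000-
Petrick residual → 11-10
Min cover (7 terms): b'c'd'e + bcd' + a'c'de' + a'cd'e' + ab'de + ab'c'd' + abde'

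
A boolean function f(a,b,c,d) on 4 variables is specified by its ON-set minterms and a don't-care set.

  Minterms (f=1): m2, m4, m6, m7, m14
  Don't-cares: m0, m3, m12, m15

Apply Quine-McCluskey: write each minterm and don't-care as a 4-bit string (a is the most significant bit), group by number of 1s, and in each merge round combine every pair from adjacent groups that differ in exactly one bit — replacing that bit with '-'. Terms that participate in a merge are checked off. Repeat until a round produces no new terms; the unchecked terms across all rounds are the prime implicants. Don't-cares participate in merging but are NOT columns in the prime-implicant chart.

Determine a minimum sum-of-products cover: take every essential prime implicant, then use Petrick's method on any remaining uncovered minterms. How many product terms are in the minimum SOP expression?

[col 0] 0000*, 0010*, 0011*, 0100*, 0110*, 0111*, 1100*, 1110*, 1111*
[col 1] -100*, -110*, -111*, 0-00*, 0-10*, 0-11*, 00-0*, 001-*, 01-0*, 011-*, 11-0*, 111-*
[col 2] -1-0, -11-, 0--0, 0-1-
Prime implicants: -1-0, -11-, 0--0, 0-1-
PI chart (minterm → PIs covering it):
  2 | 0--0,0-1-
  4 | -1-0,0--0
  6 | -1-0,-11-,0--0,0-1-
  7 | -11-,0-1-
  14 | -1-0,-11-
(no essential prime implicants)
Petrick residual → -1-0, 0-1-
Minimum SOP uses 2 PIs: bd' + a'c

2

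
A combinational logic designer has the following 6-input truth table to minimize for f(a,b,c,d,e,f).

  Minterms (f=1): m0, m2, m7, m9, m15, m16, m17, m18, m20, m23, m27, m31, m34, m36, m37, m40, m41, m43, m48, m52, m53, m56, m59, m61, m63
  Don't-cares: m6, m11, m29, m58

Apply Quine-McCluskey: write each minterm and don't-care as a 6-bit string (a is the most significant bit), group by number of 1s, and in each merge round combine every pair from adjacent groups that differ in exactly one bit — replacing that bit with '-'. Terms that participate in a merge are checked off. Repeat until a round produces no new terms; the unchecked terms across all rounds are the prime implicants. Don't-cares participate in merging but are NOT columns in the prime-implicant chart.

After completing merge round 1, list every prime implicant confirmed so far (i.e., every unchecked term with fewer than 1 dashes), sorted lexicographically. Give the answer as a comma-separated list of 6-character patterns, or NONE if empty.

NONE

[col 0] 000000*, 000010*, 000110*, 000111*, 001001*, 001011*, 001111*, 010000*, 010001*, 010010*, 010100*, 010111*, 011011*, 011101*, 011111*, 100010*, 100100*, 100101*, 101000*, 101001*, 101011*, 110000*, 110100*, 110101*, 111000*, 111010*, 111011*, 111101*, 111111*
[col 1] -00010, -01001*, -01011*, -10000*, -10100*, -11011*, -11101*, -11111*, 0-0000*, 0-0010*, 0-0111*, 0-1011*, 0-1111*, 00-111*, 000-10, 0000-0*, 00011-, 001-11*, 0010-1*, 01-111*, 010-00*, 0100-0*, 01000-, 011-11*, 0111-1*, 1-0100*, 1-0101*, 1-1000, 1-1011*, 10010-*, 1010-1*, 10100-, 11-000, 11-101, 110-00*, 11010-*, 111-11*, 1110-0, 11101-, 1111-1*
[col 2] --1011, -010-1, -10-00, -11-11, -111-1, 0--111, 0-00-0, 0-1-11, 1-010-
Prime implicants: --1011, -00010, -010-1, -10-00, -11-11, -111-1, 0--111, 0-00-0, 0-1-11, 000-10, 00011-, 01000-, 1-010-, 1-1000, 10100-, 11-000, 11-101, 1110-0, 11101-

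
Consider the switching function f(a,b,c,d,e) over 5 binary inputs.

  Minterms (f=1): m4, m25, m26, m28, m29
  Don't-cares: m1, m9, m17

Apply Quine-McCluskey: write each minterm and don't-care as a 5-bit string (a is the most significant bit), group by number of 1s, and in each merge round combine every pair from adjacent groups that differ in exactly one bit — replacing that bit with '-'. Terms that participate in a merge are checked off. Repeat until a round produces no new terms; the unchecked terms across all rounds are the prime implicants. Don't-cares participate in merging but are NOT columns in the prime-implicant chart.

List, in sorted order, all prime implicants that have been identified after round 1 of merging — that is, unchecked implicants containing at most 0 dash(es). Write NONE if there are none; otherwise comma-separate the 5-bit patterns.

size-2^0 implicants → 00001(✓)  00100  01001(✓)  10001(✓)  11001(✓)  11010  11100(✓)  11101(✓)
size-2^1 implicants → -0001(✓)  -1001(✓)  0-001(✓)  1-001(✓)  11-01  1110-
size-2^2 implicants → --001
Unchecked terms (primes): --001, 00100, 11-01, 11010, 1110-

00100, 11010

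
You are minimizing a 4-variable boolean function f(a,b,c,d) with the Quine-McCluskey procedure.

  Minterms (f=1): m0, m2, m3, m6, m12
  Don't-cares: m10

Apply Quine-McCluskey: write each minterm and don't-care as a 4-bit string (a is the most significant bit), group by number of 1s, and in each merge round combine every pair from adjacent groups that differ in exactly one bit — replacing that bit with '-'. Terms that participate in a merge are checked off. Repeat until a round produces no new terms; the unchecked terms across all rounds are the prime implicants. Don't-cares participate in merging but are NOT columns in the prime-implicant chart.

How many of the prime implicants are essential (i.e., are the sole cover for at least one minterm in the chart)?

Round 0: 0000✓ 0010✓ 0011✓ 0110✓ 1010✓ 1100
Round 1: -010 0-10 00-0 001-
PIs = {-010, 0-10, 00-0, 001-, 1100}
Coverage chart:
  m0: 00-0 ←essential
  m2: -010,0-10,00-0,001-
  m3: 001- ←essential
  m6: 0-10 ←essential
  m12: 1100 ←essential
Essential: 0-10, 00-0, 001-, 1100

4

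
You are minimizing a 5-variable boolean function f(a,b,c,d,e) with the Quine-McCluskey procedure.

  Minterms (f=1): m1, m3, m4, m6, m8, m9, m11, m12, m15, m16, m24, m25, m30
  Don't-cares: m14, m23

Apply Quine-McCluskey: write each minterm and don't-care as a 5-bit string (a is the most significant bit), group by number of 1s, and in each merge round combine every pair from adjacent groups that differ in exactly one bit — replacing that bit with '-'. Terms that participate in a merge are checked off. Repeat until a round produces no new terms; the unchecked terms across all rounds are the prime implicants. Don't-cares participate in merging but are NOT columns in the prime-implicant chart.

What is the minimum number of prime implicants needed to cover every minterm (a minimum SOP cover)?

6

size-2^0 implicants → 00001(✓)  00011(✓)  00100(✓)  00110(✓)  01000(✓)  01001(✓)  01011(✓)  01100(✓)  01110(✓)  01111(✓)  10000(✓)  10111  11000(✓)  11001(✓)  11110(✓)
size-2^1 implicants → -1000(✓)  -1001(✓)  -1110  0-001(✓)  0-011(✓)  0-100(✓)  0-110(✓)  000-1(✓)  001-0(✓)  01-00  01-11  010-1(✓)  0100-(✓)  011-0(✓)  0111-  1-000  1100-(✓)
size-2^2 implicants → -100-  0-0-1  0-1-0
Unchecked terms (primes): -100-, -1110, 0-0-1, 0-1-0, 01-00, 01-11, 0111-, 1-000, 10111
Minterm coverage:
  m1 ⊆ 0-0-1 [E]
  m3 ⊆ 0-0-1 [E]
  m4 ⊆ 0-1-0 [E]
  m6 ⊆ 0-1-0 [E]
  m8 ⊆ -100-,01-00
  m9 ⊆ -100-,0-0-1
  m11 ⊆ 0-0-1,01-11
  m12 ⊆ 0-1-0,01-00
  m15 ⊆ 01-11,0111-
  m16 ⊆ 1-000 [E]
  m24 ⊆ -100-,1-000
  m25 ⊆ -100- [E]
  m30 ⊆ -1110 [E]
E = {-100-, -1110, 0-0-1, 0-1-0, 1-000}
Petrick residual → 01-11
Cover = bc'd' + bcde' + a'c'e + a'ce' + a'bde + ac'd'e'  |cover|=6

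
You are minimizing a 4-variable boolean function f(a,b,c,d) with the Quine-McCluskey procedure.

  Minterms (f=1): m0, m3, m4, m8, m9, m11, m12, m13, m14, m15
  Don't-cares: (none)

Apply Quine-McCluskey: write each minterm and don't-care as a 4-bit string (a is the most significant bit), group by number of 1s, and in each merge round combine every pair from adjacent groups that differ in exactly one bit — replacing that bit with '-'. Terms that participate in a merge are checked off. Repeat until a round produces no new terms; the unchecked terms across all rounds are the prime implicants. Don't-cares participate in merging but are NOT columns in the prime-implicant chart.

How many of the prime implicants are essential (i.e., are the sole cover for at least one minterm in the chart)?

Round 0: 0000✓ 0011✓ 0100✓ 1000✓ 1001✓ 1011✓ 1100✓ 1101✓ 1110✓ 1111✓
Round 1: -000✓ -011 -100✓ 0-00✓ 1-00✓ 1-01✓ 1-11✓ 10-1✓ 100-✓ 11-0✓ 11-1✓ 110-✓ 111-✓
Round 2: --00 1--1 1-0- 11--
PIs = {--00, -011, 1--1, 1-0-, 11--}
Coverage chart:
  m0: --00 ←essential
  m3: -011 ←essential
  m4: --00 ←essential
  m8: --00,1-0-
  m9: 1--1,1-0-
  m11: -011,1--1
  m12: --00,1-0-,11--
  m13: 1--1,1-0-,11--
  m14: 11-- ←essential
  m15: 1--1,11--
Essential: --00, -011, 11--

3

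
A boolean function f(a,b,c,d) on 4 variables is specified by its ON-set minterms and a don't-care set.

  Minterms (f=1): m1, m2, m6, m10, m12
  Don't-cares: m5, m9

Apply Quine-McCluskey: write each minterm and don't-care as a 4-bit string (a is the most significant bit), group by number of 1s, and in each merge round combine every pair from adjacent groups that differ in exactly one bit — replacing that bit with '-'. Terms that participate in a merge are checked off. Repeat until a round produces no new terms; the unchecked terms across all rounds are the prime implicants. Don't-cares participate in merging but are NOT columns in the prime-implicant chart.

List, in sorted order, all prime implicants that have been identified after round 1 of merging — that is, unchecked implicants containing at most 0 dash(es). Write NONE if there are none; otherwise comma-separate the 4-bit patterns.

1100

[col 0] 0001*, 0010*, 0101*, 0110*, 1001*, 1010*, 1100
[col 1] -001, -010, 0-01, 0-10
Prime implicants: -001, -010, 0-01, 0-10, 1100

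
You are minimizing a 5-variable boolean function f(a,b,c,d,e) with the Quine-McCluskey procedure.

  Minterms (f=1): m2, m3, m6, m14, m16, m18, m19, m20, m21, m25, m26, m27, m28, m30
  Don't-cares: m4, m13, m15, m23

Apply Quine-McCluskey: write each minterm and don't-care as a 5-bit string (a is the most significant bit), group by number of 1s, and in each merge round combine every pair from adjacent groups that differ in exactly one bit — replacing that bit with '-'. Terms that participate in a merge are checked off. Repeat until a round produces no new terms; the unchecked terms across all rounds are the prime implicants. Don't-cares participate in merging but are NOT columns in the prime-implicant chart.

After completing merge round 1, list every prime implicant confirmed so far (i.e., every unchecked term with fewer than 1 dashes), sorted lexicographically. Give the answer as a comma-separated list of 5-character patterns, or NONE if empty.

[col 0] 00010*, 00011*, 00100*, 00110*, 01101*, 01110*, 01111*, 10000*, 10010*, 10011*, 10100*, 10101*, 10111*, 11001*, 11010*, 11011*, 11100*, 11110*
[col 1] -0010*, -0011*, -0100, -1110, 0-110, 00-10, 0001-*, 001-0, 011-1, 0111-, 1-010*, 1-011*, 1-100, 10-00, 10-11, 100-0, 1001-*, 101-1, 1010-, 11-10, 110-1, 1101-*, 111-0
[col 2] -001-, 1-01-
Prime implicants: -001-, -0100, -1110, 0-110, 00-10, 001-0, 011-1, 0111-, 1-01-, 1-100, 10-00, 10-11, 100-0, 101-1, 1010-, 11-10, 110-1, 111-0

NONE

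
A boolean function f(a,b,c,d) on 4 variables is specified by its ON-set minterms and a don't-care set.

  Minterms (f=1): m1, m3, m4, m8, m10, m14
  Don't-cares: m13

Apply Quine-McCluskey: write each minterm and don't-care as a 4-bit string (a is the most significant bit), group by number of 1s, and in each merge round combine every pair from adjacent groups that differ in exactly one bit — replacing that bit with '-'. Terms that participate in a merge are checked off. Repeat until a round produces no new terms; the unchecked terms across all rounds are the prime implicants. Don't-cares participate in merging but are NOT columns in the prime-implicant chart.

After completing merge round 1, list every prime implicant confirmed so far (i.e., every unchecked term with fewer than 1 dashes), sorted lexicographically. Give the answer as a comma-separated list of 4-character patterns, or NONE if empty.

[col 0] 0001*, 0011*, 0100, 1000*, 1010*, 1101, 1110*
[col 1] 00-1, 1-10, 10-0
Prime implicants: 00-1, 0100, 1-10, 10-0, 1101

0100, 1101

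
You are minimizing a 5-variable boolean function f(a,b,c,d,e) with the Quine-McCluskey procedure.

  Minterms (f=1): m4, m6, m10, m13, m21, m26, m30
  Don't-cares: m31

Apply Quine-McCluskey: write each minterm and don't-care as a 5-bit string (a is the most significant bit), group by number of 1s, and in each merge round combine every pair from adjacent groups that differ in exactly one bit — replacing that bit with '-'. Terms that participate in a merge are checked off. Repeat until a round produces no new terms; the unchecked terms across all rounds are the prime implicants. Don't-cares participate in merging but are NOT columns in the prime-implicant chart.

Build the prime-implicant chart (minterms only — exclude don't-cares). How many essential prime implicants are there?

4

[col 0] 00100*, 00110*, 01010*, 01101, 10101, 11010*, 11110*, 11111*
[col 1] -1010, 001-0, 11-10, 1111-
Prime implicants: -1010, 001-0, 01101, 10101, 11-10, 1111-
PI chart (minterm → PIs covering it):
  4 | 001-0  (sole → essential)
  6 | 001-0  (sole → essential)
  10 | -1010  (sole → essential)
  13 | 01101  (sole → essential)
  21 | 10101  (sole → essential)
  26 | -1010,11-10
  30 | 11-10,1111-
Essential prime implicants: -1010, 001-0, 01101, 10101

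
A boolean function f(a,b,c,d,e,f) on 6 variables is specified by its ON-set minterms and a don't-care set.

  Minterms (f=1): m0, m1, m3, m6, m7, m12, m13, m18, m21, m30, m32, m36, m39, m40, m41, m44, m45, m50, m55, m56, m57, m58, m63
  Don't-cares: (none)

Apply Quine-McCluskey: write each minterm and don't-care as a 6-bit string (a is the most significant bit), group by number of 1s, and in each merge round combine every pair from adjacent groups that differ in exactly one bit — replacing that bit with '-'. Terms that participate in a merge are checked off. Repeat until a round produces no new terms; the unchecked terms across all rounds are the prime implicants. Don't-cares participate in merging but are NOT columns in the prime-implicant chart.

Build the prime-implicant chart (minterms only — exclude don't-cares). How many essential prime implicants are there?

8

Round 0: 000000✓ 000001✓ 000011✓ 000110✓ 000111✓ 001100✓ 001101✓ 010010✓ 010101 011110 100000✓ 100100✓ 100111✓ 101000✓ 101001✓ 101100✓ 101101✓ 110010✓ 110111✓ 111000✓ 111001✓ 111010✓ 111111✓
Round 1: -00000 -00111 -01100✓ -01101✓ -10010 000-11 0000-1 00000- 00011- 00110-✓ 1-0111 1-1000✓ 1-1001✓ 10-000✓ 10-100✓ 100-00✓ 101-00✓ 101-01✓ 10100-✓ 10110-✓ 11-010 11-111 1110-0 11100-✓
Round 2: -0110- 1-100- 10--00 101-0-
PIs = {-00000, -00111, -0110-, -10010, 000-11, 0000-1, 00000-, 00011-, 010101, 011110, 1-0111, 1-100-, 10--00, 101-0-, 11-010, 11-111, 1110-0}
Coverage chart:
  m0: -00000,00000-
  m1: 0000-1,00000-
  m3: 000-11,0000-1
  m6: 00011- ←essential
  m7: -00111,000-11,00011-
  m12: -0110- ←essential
  m13: -0110- ←essential
  m18: -10010 ←essential
  m21: 010101 ←essential
  m30: 011110 ←essential
  m32: -00000,10--00
  m36: 10--00 ←essential
  m39: -00111,1-0111
  m40: 1-100-,10--00,101-0-
  m41: 1-100-,101-0-
  m44: -0110-,10--00,101-0-
  m45: -0110-,101-0-
  m50: -10010,11-010
  m55: 1-0111,11-111
  m56: 1-100-,1110-0
  m57: 1-100- ←essential
  m58: 11-010,1110-0
  m63: 11-111 ←essential
Essential: -0110-, -10010, 00011-, 010101, 011110, 1-100-, 10--00, 11-111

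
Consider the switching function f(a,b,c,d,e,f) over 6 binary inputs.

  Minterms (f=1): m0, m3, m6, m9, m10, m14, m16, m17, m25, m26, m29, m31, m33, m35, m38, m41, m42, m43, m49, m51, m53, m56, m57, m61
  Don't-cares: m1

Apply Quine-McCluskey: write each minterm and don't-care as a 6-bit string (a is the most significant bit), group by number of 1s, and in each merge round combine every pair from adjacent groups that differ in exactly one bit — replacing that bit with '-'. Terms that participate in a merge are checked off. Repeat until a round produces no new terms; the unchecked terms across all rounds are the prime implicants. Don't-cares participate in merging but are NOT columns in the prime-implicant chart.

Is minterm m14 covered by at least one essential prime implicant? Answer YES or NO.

NO

[col 0] 000000*, 000001*, 000011*, 000110*, 001001*, 001010*, 001110*, 010000*, 010001*, 011001*, 011010*, 011101*, 011111*, 100001*, 100011*, 100110*, 101001*, 101010*, 101011*, 110001*, 110011*, 110101*, 111000*, 111001*, 111101*
[col 1] -00001*, -00011*, -00110, -01001*, -01010, -10001*, -11001*, -11101*, 0-0000*, 0-0001*, 0-1001*, 0-1010, 00-001*, 00-110, 0000-1*, 00000-*, 001-10, 01-001*, 01000-*, 011-01*, 0111-1, 1-0001*, 1-0011*, 1-1001*, 10-001*, 10-011*, 1000-1*, 1010-1*, 10101-, 11-001*, 11-101*, 110-01*, 1100-1*, 111-01*, 11100-
[col 2] --0001*, --1001*, -0-001*, -000-1, -1-001*, -11-01, 0--001*, 0-000-, 1--001*, 1-00-1, 10-0-1, 11--01
[col 3] ---001
Prime implicants: ---001, -000-1, -00110, -01010, -11-01, 0-000-, 0-1010, 00-110, 001-10, 0111-1, 1-00-1, 10-0-1, 10101-, 11--01, 11100-
PI chart (minterm → PIs covering it):
  0 | 0-000-  (sole → essential)
  3 | -000-1  (sole → essential)
  6 | -00110,00-110
  9 | ---001  (sole → essential)
  10 | -01010,0-1010,001-10
  14 | 00-110,001-10
  16 | 0-000-  (sole → essential)
  17 | ---001,0-000-
  25 | ---001,-11-01
  26 | 0-1010  (sole → essential)
  29 | -11-01,0111-1
  31 | 0111-1  (sole → essential)
  33 | ---001,-000-1,1-00-1,10-0-1
  35 | -000-1,1-00-1,10-0-1
  38 | -00110  (sole → essential)
  41 | ---001,10-0-1
  42 | -01010,10101-
  43 | 10-0-1,10101-
  49 | ---001,1-00-1,11--01
  51 | 1-00-1  (sole → essential)
  53 | 11--01  (sole → essential)
  56 | 11100-  (sole → essential)
  57 | ---001,-11-01,11--01,11100-
  61 | -11-01,11--01
Essential prime implicants: ---001, -000-1, -00110, 0-000-, 0-1010, 0111-1, 1-00-1, 11--01, 11100-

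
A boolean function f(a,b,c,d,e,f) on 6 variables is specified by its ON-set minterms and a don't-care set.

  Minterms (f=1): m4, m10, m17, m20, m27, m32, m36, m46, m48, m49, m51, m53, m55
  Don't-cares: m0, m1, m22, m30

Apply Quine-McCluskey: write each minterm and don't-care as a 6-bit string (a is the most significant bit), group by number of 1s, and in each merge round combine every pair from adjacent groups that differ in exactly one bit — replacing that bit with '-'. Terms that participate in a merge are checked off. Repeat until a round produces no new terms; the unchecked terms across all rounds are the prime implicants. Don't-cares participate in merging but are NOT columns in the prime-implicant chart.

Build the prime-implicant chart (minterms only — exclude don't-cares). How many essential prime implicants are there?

5

[col 0] 000000*, 000001*, 000100*, 001010, 010001*, 010100*, 010110*, 011011, 011110*, 100000*, 100100*, 101110, 110000*, 110001*, 110011*, 110101*, 110111*
[col 1] -00000*, -00100*, -10001, 0-0001, 0-0100, 000-00*, 00000-, 01-110, 0101-0, 1-0000, 100-00*, 110-01*, 110-11*, 1100-1*, 11000-, 1101-1*
[col 2] -00-00, 110--1
Prime implicants: -00-00, -10001, 0-0001, 0-0100, 00000-, 001010, 01-110, 0101-0, 011011, 1-0000, 101110, 110--1, 11000-
PI chart (minterm → PIs covering it):
  4 | -00-00,0-0100
  10 | 001010  (sole → essential)
  17 | -10001,0-0001
  20 | 0-0100,0101-0
  27 | 011011  (sole → essential)
  32 | -00-00,1-0000
  36 | -00-00  (sole → essential)
  46 | 101110  (sole → essential)
  48 | 1-0000,11000-
  49 | -10001,110--1,11000-
  51 | 110--1  (sole → essential)
  53 | 110--1  (sole → essential)
  55 | 110--1  (sole → essential)
Essential prime implicants: -00-00, 001010, 011011, 101110, 110--1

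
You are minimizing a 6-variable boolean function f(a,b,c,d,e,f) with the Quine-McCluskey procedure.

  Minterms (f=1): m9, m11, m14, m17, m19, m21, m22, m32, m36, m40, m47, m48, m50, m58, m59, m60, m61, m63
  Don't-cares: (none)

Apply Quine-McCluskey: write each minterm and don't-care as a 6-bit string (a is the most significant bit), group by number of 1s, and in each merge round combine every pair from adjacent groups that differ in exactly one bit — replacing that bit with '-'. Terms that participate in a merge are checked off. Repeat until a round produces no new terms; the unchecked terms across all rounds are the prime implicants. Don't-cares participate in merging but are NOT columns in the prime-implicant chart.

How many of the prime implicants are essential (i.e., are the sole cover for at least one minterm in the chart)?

9

Round 0: 001001✓ 001011✓ 001110 010001✓ 010011✓ 010101✓ 010110 100000✓ 100100✓ 101000✓ 101111✓ 110000✓ 110010✓ 111010✓ 111011✓ 111100✓ 111101✓ 111111✓
Round 1: 0010-1 010-01 0100-1 1-0000 1-1111 10-000 100-00 11-010 1100-0 111-11 11101- 1111-1 11110-
PIs = {0010-1, 001110, 010-01, 0100-1, 010110, 1-0000, 1-1111, 10-000, 100-00, 11-010, 1100-0, 111-11, 11101-, 1111-1, 11110-}
Coverage chart:
  m9: 0010-1 ←essential
  m11: 0010-1 ←essential
  m14: 001110 ←essential
  m17: 010-01,0100-1
  m19: 0100-1 ←essential
  m21: 010-01 ←essential
  m22: 010110 ←essential
  m32: 1-0000,10-000,100-00
  m36: 100-00 ←essential
  m40: 10-000 ←essential
  m47: 1-1111 ←essential
  m48: 1-0000,1100-0
  m50: 11-010,1100-0
  m58: 11-010,11101-
  m59: 111-11,11101-
  m60: 11110- ←essential
  m61: 1111-1,11110-
  m63: 1-1111,111-11,1111-1
Essential: 0010-1, 001110, 010-01, 0100-1, 010110, 1-1111, 10-000, 100-00, 11110-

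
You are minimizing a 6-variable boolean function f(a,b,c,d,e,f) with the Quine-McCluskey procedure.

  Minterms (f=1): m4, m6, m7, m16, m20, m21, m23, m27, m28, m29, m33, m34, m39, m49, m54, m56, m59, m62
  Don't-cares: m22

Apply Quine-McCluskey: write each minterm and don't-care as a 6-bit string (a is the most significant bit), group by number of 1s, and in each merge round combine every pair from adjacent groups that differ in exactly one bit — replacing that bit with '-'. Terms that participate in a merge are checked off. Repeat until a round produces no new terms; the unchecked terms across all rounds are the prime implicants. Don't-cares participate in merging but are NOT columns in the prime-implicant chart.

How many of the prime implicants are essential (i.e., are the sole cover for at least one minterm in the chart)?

size-2^0 implicants → 000100(✓)  000110(✓)  000111(✓)  010000(✓)  010100(✓)  010101(✓)  010110(✓)  010111(✓)  011011(✓)  011100(✓)  011101(✓)  100001(✓)  100010  100111(✓)  110001(✓)  110110(✓)  111000  111011(✓)  111110(✓)
size-2^1 implicants → -00111  -10110  -11011  0-0100(✓)  0-0110(✓)  0-0111(✓)  0001-0(✓)  00011-(✓)  01-100(✓)  01-101(✓)  010-00  0101-0(✓)  0101-1(✓)  01010-(✓)  01011-(✓)  01110-(✓)  1-0001  11-110
size-2^2 implicants → 0-01-0  0-011-  01-10-  0101--
Unchecked terms (primes): -00111, -10110, -11011, 0-01-0, 0-011-, 01-10-, 010-00, 0101--, 1-0001, 100010, 11-110, 111000
Minterm coverage:
  m4 ⊆ 0-01-0 [E]
  m6 ⊆ 0-01-0,0-011-
  m7 ⊆ -00111,0-011-
  m16 ⊆ 010-00 [E]
  m20 ⊆ 0-01-0,01-10-,010-00,0101--
  m21 ⊆ 01-10-,0101--
  m23 ⊆ 0-011-,0101--
  m27 ⊆ -11011 [E]
  m28 ⊆ 01-10- [E]
  m29 ⊆ 01-10- [E]
  m33 ⊆ 1-0001 [E]
  m34 ⊆ 100010 [E]
  m39 ⊆ -00111 [E]
  m49 ⊆ 1-0001 [E]
  m54 ⊆ -10110,11-110
  m56 ⊆ 111000 [E]
  m59 ⊆ -11011 [E]
  m62 ⊆ 11-110 [E]
E = {-00111, -11011, 0-01-0, 01-10-, 010-00, 1-0001, 100010, 11-110, 111000}

9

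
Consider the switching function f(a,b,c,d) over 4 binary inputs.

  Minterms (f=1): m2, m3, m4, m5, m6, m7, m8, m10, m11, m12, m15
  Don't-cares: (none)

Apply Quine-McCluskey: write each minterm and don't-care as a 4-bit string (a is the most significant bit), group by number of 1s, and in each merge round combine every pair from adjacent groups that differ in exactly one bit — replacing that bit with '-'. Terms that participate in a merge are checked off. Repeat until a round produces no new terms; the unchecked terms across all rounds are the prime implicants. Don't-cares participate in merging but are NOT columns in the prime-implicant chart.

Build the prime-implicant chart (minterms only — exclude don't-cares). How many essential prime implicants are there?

Round 0: 0010✓ 0011✓ 0100✓ 0101✓ 0110✓ 0111✓ 1000✓ 1010✓ 1011✓ 1100✓ 1111✓
Round 1: -010✓ -011✓ -100 -111✓ 0-10✓ 0-11✓ 001-✓ 01-0✓ 01-1✓ 010-✓ 011-✓ 1-00 1-11✓ 10-0 101-✓
Round 2: --11 -01- 0-1- 01--
PIs = {--11, -01-, -100, 0-1-, 01--, 1-00, 10-0}
Coverage chart:
  m2: -01-,0-1-
  m3: --11,-01-,0-1-
  m4: -100,01--
  m5: 01-- ←essential
  m6: 0-1-,01--
  m7: --11,0-1-,01--
  m8: 1-00,10-0
  m10: -01-,10-0
  m11: --11,-01-
  m12: -100,1-00
  m15: --11 ←essential
Essential: --11, 01--

2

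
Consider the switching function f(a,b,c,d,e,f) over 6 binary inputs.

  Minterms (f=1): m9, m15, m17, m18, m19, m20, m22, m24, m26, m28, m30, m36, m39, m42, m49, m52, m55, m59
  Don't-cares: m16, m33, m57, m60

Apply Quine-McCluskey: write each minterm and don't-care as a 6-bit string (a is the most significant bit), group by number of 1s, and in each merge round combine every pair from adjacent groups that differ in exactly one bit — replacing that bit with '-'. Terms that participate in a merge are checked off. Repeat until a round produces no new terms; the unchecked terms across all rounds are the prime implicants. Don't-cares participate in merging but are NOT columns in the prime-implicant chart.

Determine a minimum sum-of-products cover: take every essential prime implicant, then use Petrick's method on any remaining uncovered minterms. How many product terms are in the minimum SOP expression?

9

Round 0: 001001 001111 010000✓ 010001✓ 010010✓ 010011✓ 010100✓ 010110✓ 011000✓ 011010✓ 011100✓ 011110✓ 100001✓ 100100✓ 100111✓ 101010 110001✓ 110100✓ 110111✓ 111001✓ 111011✓ 111100✓
Round 1: -10001 -10100✓ -11100✓ 01-000✓ 01-010✓ 01-100✓ 01-110✓ 010-00✓ 010-10✓ 0100-0✓ 0100-1✓ 01000-✓ 01001-✓ 0101-0✓ 011-00✓ 011-10✓ 0110-0✓ 0111-0✓ 1-0001 1-0100 1-0111 11-001 11-100✓ 1110-1
Round 2: -1-100 01--00✓ 01--10✓ 01-0-0✓ 01-1-0✓ 010--0✓ 0100-- 011--0✓
Round 3: 01---0
PIs = {-1-100, -10001, 001001, 001111, 01---0, 0100--, 1-0001, 1-0100, 1-0111, 101010, 11-001, 1110-1}
Coverage chart:
  m9: 001001 ←essential
  m15: 001111 ←essential
  m17: -10001,0100--
  m18: 01---0,0100--
  m19: 0100-- ←essential
  m20: -1-100,01---0
  m22: 01---0 ←essential
  m24: 01---0 ←essential
  m26: 01---0 ←essential
  m28: -1-100,01---0
  m30: 01---0 ←essential
  m36: 1-0100 ←essential
  m39: 1-0111 ←essential
  m42: 101010 ←essential
  m49: -10001,1-0001,11-001
  m52: -1-100,1-0100
  m55: 1-0111 ←essential
  m59: 1110-1 ←essential
Essential: 001001, 001111, 01---0, 0100--, 1-0100, 1-0111, 101010, 1110-1
Petrick residual → -10001
Min cover (9 terms): bc'd'e'f + a'b'cd'e'f + a'b'cdef + a'bf' + a'bc'd' + ac'de'f' + ac'def + ab'cd'ef' + abcd'f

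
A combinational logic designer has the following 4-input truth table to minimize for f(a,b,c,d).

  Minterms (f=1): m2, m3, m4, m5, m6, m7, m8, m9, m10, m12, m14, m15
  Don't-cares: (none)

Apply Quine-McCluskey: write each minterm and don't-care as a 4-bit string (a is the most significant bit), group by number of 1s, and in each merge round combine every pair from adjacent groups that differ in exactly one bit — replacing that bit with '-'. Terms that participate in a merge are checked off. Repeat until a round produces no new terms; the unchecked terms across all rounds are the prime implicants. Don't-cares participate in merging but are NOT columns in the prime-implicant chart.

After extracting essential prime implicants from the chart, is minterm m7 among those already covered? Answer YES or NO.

YES

size-2^0 implicants → 0010(✓)  0011(✓)  0100(✓)  0101(✓)  0110(✓)  0111(✓)  1000(✓)  1001(✓)  1010(✓)  1100(✓)  1110(✓)  1111(✓)
size-2^1 implicants → -010(✓)  -100(✓)  -110(✓)  -111(✓)  0-10(✓)  0-11(✓)  001-(✓)  01-0(✓)  01-1(✓)  010-(✓)  011-(✓)  1-00(✓)  1-10(✓)  10-0(✓)  100-  11-0(✓)  111-(✓)
size-2^2 implicants → --10  -1-0  -11-  0-1-  01--  1--0
Unchecked terms (primes): --10, -1-0, -11-, 0-1-, 01--, 1--0, 100-
Minterm coverage:
  m2 ⊆ --10,0-1-
  m3 ⊆ 0-1- [E]
  m4 ⊆ -1-0,01--
  m5 ⊆ 01-- [E]
  m6 ⊆ --10,-1-0,-11-,0-1-,01--
  m7 ⊆ -11-,0-1-,01--
  m8 ⊆ 1--0,100-
  m9 ⊆ 100- [E]
  m10 ⊆ --10,1--0
  m12 ⊆ -1-0,1--0
  m14 ⊆ --10,-1-0,-11-,1--0
  m15 ⊆ -11- [E]
E = {-11-, 0-1-, 01--, 100-}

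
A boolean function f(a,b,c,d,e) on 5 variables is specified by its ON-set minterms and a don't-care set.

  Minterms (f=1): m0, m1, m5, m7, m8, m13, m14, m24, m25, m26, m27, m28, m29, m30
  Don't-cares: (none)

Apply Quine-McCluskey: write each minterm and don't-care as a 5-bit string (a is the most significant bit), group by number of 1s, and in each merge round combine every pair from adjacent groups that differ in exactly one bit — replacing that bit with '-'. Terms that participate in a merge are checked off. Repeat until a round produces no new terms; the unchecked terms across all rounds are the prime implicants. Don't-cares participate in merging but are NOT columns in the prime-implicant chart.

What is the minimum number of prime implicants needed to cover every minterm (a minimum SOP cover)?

7

[col 0] 00000*, 00001*, 00101*, 00111*, 01000*, 01101*, 01110*, 11000*, 11001*, 11010*, 11011*, 11100*, 11101*, 11110*
[col 1] -1000, -1101, -1110, 0-000, 0-101, 00-01, 0000-, 001-1, 11-00*, 11-01*, 11-10*, 110-0*, 110-1*, 1100-*, 1101-*, 111-0*, 1110-*
[col 2] 11--0, 11-0-, 110--
Prime implicants: -1000, -1101, -1110, 0-000, 0-101, 00-01, 0000-, 001-1, 11--0, 11-0-, 110--
PI chart (minterm → PIs covering it):
  0 | 0-000,0000-
  1 | 00-01,0000-
  5 | 0-101,00-01,001-1
  7 | 001-1  (sole → essential)
  8 | -1000,0-000
  13 | -1101,0-101
  14 | -1110  (sole → essential)
  24 | -1000,11--0,11-0-,110--
  25 | 11-0-,110--
  26 | 11--0,110--
  27 | 110--  (sole → essential)
  28 | 11--0,11-0-
  29 | -1101,11-0-
  30 | -1110,11--0
Essential prime implicants: -1110, 001-1, 110--
Petrick residual → -1000, -1101, 0000-, 11--0
Minimum SOP uses 7 PIs: bc'd'e' + bcd'e + bcde' + a'b'c'd' + a'b'ce + abe' + abc'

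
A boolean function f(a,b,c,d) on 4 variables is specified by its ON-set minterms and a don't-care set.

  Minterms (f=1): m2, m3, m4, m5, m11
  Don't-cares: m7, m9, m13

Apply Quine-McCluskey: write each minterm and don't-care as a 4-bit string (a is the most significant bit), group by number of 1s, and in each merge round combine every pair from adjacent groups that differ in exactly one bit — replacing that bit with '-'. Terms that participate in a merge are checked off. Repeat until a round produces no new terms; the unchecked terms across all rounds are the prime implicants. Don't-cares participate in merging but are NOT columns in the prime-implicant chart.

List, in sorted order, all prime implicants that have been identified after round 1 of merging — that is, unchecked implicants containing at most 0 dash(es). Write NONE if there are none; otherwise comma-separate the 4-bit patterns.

size-2^0 implicants → 0010(✓)  0011(✓)  0100(✓)  0101(✓)  0111(✓)  1001(✓)  1011(✓)  1101(✓)
size-2^1 implicants → -011  -101  0-11  001-  01-1  010-  1-01  10-1
Unchecked terms (primes): -011, -101, 0-11, 001-, 01-1, 010-, 1-01, 10-1

NONE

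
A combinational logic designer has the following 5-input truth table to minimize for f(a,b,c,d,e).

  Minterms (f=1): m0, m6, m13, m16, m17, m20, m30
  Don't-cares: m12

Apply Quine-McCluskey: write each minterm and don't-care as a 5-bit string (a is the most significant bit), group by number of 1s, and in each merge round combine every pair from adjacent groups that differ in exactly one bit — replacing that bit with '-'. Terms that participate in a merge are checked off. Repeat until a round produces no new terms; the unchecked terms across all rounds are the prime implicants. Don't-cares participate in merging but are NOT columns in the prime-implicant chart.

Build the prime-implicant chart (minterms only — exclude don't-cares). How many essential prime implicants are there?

6

[col 0] 00000*, 00110, 01100*, 01101*, 10000*, 10001*, 10100*, 11110
[col 1] -0000, 0110-, 10-00, 1000-
Prime implicants: -0000, 00110, 0110-, 10-00, 1000-, 11110
PI chart (minterm → PIs covering it):
  0 | -0000  (sole → essential)
  6 | 00110  (sole → essential)
  13 | 0110-  (sole → essential)
  16 | -0000,10-00,1000-
  17 | 1000-  (sole → essential)
  20 | 10-00  (sole → essential)
  30 | 11110  (sole → essential)
Essential prime implicants: -0000, 00110, 0110-, 10-00, 1000-, 11110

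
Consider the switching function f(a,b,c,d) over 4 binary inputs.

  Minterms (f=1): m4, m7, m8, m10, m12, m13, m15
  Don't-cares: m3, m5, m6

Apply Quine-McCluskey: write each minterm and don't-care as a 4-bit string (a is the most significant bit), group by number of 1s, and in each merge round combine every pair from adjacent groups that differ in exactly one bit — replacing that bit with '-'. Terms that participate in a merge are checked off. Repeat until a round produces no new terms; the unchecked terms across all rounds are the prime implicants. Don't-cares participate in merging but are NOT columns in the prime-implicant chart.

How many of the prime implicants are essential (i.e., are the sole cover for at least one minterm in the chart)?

size-2^0 implicants → 0011(✓)  0100(✓)  0101(✓)  0110(✓)  0111(✓)  1000(✓)  1010(✓)  1100(✓)  1101(✓)  1111(✓)
size-2^1 implicants → -100(✓)  -101(✓)  -111(✓)  0-11  01-0(✓)  01-1(✓)  010-(✓)  011-(✓)  1-00  10-0  11-1(✓)  110-(✓)
size-2^2 implicants → -1-1  -10-  01--
Unchecked terms (primes): -1-1, -10-, 0-11, 01--, 1-00, 10-0
Minterm coverage:
  m4 ⊆ -10-,01--
  m7 ⊆ -1-1,0-11,01--
  m8 ⊆ 1-00,10-0
  m10 ⊆ 10-0 [E]
  m12 ⊆ -10-,1-00
  m13 ⊆ -1-1,-10-
  m15 ⊆ -1-1 [E]
E = {-1-1, 10-0}

2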